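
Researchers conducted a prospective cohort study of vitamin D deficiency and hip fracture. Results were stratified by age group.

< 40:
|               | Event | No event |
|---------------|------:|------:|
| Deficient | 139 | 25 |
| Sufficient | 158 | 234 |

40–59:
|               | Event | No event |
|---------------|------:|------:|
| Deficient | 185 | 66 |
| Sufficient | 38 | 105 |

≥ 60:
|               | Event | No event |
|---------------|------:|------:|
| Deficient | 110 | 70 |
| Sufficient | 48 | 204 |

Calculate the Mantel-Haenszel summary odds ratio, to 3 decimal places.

7.518

OR_MH = Σ(aᵢdᵢ/nᵢ) / Σ(bᵢcᵢ/nᵢ), where nᵢ is the stratum total.
Stratum 1 (< 40): n = 556; a·d/n = 139·234/556 = 58.5000; b·c/n = 25·158/556 = 7.1043
Stratum 2 (40–59): n = 394; a·d/n = 185·105/394 = 49.3020; b·c/n = 66·38/394 = 6.3655
Stratum 3 (≥ 60): n = 432; a·d/n = 110·204/432 = 51.9444; b·c/n = 70·48/432 = 7.7778
OR_MH = (58.5000 + 49.3020 + 51.9444) / (7.1043 + 6.3655 + 7.7778) = 159.7465 / 21.2476 = 7.51834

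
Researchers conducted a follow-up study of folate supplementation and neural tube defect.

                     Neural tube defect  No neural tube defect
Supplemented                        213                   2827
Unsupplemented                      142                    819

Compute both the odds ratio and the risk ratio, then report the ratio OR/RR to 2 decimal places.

Cells: a = 213, b = 2827, c = 142, d = 819.
OR = (213·819)/(2827·142) = 174447/401434 = 0.43456
Risk in exposed = 213/3040 = 0.07007; risk in unexposed = 142/961 = 0.14776; RR = 0.47418
OR/RR = 0.43456 / 0.47418 = 0.91645
The outcome is not rare, so the OR lies further from 1 than the RR.

0.92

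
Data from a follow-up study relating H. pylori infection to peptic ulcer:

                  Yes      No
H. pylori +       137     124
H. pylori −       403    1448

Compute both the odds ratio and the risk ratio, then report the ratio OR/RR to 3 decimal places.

1.647

Cells: a = 137, b = 124, c = 403, d = 1448.
OR = (137·1448)/(124·403) = 198376/49972 = 3.96974
Risk in exposed = 137/261 = 0.52490; risk in unexposed = 403/1851 = 0.21772; RR = 2.41091
OR/RR = 3.96974 / 2.41091 = 1.64657
The outcome is not rare, so the OR lies further from 1 than the RR.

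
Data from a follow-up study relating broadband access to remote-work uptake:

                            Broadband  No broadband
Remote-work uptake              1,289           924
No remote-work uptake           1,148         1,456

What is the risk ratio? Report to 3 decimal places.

1.362

Reading the table with exposure as columns: a = 1289 (Broadband, case), b = 1148 (Broadband, non-case), c = 924 (No broadband, case), d = 1456.
Risk in exposed = 1289/2437 = 0.52893; risk in unexposed = 924/2380 = 0.38824.
RR = 0.52893 / 0.38824 = 1.36239
The risk among the exposed is 1.36 times that among the unexposed.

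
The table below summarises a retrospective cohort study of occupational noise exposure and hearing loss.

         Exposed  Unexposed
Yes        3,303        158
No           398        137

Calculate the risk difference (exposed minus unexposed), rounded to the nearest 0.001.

0.357

Reading the table with exposure as columns: a = 3303 (Exposed, case), b = 398 (Exposed, non-case), c = 158 (Unexposed, case), d = 137.
Risk in exposed = 3303/3701 = 0.892461; risk in unexposed = 158/295 = 0.535593.
Risk difference = 0.892461 − 0.535593 = 0.356868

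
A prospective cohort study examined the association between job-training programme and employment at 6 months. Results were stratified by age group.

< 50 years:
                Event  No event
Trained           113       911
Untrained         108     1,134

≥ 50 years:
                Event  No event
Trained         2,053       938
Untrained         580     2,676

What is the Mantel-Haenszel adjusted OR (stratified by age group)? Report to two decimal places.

OR_MH = Σ(aᵢdᵢ/nᵢ) / Σ(bᵢcᵢ/nᵢ), where nᵢ is the stratum total.
Stratum 1 (< 50 years): n = 2266; a·d/n = 113·1134/2266 = 56.5499; b·c/n = 911·108/2266 = 43.4192
Stratum 2 (≥ 50 years): n = 6247; a·d/n = 2053·2676/6247 = 879.4346; b·c/n = 938·580/6247 = 87.0882
OR_MH = (56.5499 + 879.4346) / (43.4192 + 87.0882) = 935.9845 / 130.5074 = 7.17189

7.17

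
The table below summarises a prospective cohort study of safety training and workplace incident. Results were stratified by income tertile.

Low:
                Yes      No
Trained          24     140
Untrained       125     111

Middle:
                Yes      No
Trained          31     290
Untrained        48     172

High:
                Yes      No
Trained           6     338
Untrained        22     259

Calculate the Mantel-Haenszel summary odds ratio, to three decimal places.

OR_MH = Σ(aᵢdᵢ/nᵢ) / Σ(bᵢcᵢ/nᵢ), where nᵢ is the stratum total.
Stratum 1 (Low): n = 400; a·d/n = 24·111/400 = 6.6600; b·c/n = 140·125/400 = 43.7500
Stratum 2 (Middle): n = 541; a·d/n = 31·172/541 = 9.8558; b·c/n = 290·48/541 = 25.7301
Stratum 3 (High): n = 625; a·d/n = 6·259/625 = 2.4864; b·c/n = 338·22/625 = 11.8976
OR_MH = (6.6600 + 9.8558 + 2.4864) / (43.7500 + 25.7301 + 11.8976) = 19.0022 / 81.3777 = 0.23351

0.234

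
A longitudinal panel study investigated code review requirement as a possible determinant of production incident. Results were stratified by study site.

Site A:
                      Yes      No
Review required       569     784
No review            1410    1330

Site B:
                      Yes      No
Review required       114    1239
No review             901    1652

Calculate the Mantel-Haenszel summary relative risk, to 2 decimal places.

0.59

RR_MH = Σ(aᵢ·n₀ᵢ/nᵢ) / Σ(cᵢ·n₁ᵢ/nᵢ), with n₁ᵢ = aᵢ+bᵢ (exposed), n₀ᵢ = cᵢ+dᵢ (unexposed), nᵢ = n₁ᵢ+n₀ᵢ.
Stratum 1 (Site A): n₁ = 1353, n₀ = 2740, n = 4093; a·n₀/n = 569·2740/4093 = 380.9089; c·n₁/n = 1410·1353/4093 = 466.0958
Stratum 2 (Site B): n₁ = 1353, n₀ = 2553, n = 3906; a·n₀/n = 114·2553/3906 = 74.5115; c·n₁/n = 901·1353/3906 = 312.0975
RR_MH = (380.9089 + 74.5115) / (466.0958 + 312.0975) = 455.4204 / 778.1933 = 0.58523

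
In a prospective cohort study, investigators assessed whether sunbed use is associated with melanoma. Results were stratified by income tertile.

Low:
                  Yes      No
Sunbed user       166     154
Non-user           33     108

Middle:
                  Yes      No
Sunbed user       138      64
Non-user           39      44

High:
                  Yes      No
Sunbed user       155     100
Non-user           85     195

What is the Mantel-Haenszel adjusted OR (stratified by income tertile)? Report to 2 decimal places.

OR_MH = Σ(aᵢdᵢ/nᵢ) / Σ(bᵢcᵢ/nᵢ), where nᵢ is the stratum total.
Stratum 1 (Low): n = 461; a·d/n = 166·108/461 = 38.8894; b·c/n = 154·33/461 = 11.0239
Stratum 2 (Middle): n = 285; a·d/n = 138·44/285 = 21.3053; b·c/n = 64·39/285 = 8.7579
Stratum 3 (High): n = 535; a·d/n = 155·195/535 = 56.4953; b·c/n = 100·85/535 = 15.8879
OR_MH = (38.8894 + 21.3053 + 56.4953) / (11.0239 + 8.7579 + 15.8879) = 116.6900 / 35.6696 = 3.27141

3.27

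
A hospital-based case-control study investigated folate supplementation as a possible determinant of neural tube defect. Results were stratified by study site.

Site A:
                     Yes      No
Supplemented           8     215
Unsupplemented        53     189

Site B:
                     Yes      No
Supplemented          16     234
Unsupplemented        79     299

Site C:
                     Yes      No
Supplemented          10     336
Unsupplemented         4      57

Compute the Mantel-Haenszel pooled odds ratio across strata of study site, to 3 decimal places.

0.214

OR_MH = Σ(aᵢdᵢ/nᵢ) / Σ(bᵢcᵢ/nᵢ), where nᵢ is the stratum total.
Stratum 1 (Site A): n = 465; a·d/n = 8·189/465 = 3.2516; b·c/n = 215·53/465 = 24.5054
Stratum 2 (Site B): n = 628; a·d/n = 16·299/628 = 7.6178; b·c/n = 234·79/628 = 29.4363
Stratum 3 (Site C): n = 407; a·d/n = 10·57/407 = 1.4005; b·c/n = 336·4/407 = 3.3022
OR_MH = (3.2516 + 7.6178 + 1.4005) / (24.5054 + 29.4363 + 3.3022) = 12.2699 / 57.2439 = 0.21434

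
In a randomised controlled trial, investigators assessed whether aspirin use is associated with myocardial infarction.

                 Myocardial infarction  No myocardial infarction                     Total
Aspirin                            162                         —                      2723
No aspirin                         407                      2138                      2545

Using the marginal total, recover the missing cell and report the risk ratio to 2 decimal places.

0.37

The missing cell is in the exposed row: 2723 − 162 = 2561.
So a = 162, b = 2561, c = 407, d = 2138.
RR = [a/(a+b)] / [c/(c+d)] = (162/2723) / (407/2545) = 0.05949/0.15992 = 0.37202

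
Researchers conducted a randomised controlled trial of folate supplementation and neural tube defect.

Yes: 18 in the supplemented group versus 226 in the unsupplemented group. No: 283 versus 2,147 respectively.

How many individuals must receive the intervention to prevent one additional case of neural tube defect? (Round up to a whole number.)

29

Risk in treated group = 18/301 = 0.05980; risk in control = 226/2373 = 0.09524.
Absolute risk reduction = 0.09524 − 0.05980 = 0.03544
NNT = 1 / ARR = 1 / 0.03544 = 28.219 → round up → 29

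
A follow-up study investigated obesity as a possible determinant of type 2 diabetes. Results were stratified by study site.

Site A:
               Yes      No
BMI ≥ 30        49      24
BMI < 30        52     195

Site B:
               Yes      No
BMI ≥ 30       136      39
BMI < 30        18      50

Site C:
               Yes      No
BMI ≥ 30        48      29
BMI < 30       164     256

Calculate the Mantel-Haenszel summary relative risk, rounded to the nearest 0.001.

2.318

RR_MH = Σ(aᵢ·n₀ᵢ/nᵢ) / Σ(cᵢ·n₁ᵢ/nᵢ), with n₁ᵢ = aᵢ+bᵢ (exposed), n₀ᵢ = cᵢ+dᵢ (unexposed), nᵢ = n₁ᵢ+n₀ᵢ.
Stratum 1 (Site A): n₁ = 73, n₀ = 247, n = 320; a·n₀/n = 49·247/320 = 37.8219; c·n₁/n = 52·73/320 = 11.8625
Stratum 2 (Site B): n₁ = 175, n₀ = 68, n = 243; a·n₀/n = 136·68/243 = 38.0576; c·n₁/n = 18·175/243 = 12.9630
Stratum 3 (Site C): n₁ = 77, n₀ = 420, n = 497; a·n₀/n = 48·420/497 = 40.5634; c·n₁/n = 164·77/497 = 25.4085
RR_MH = (37.8219 + 38.0576 + 40.5634) / (11.8625 + 12.9630 + 25.4085) = 116.4429 / 50.2339 = 2.31801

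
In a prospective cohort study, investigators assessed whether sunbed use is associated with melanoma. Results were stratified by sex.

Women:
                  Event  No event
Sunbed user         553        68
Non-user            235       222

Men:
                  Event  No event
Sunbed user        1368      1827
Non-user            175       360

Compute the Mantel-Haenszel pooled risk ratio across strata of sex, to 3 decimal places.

RR_MH = Σ(aᵢ·n₀ᵢ/nᵢ) / Σ(cᵢ·n₁ᵢ/nᵢ), with n₁ᵢ = aᵢ+bᵢ (exposed), n₀ᵢ = cᵢ+dᵢ (unexposed), nᵢ = n₁ᵢ+n₀ᵢ.
Stratum 1 (Women): n₁ = 621, n₀ = 457, n = 1078; a·n₀/n = 553·457/1078 = 234.4351; c·n₁/n = 235·621/1078 = 135.3757
Stratum 2 (Men): n₁ = 3195, n₀ = 535, n = 3730; a·n₀/n = 1368·535/3730 = 196.2145; c·n₁/n = 175·3195/3730 = 149.8995
RR_MH = (234.4351 + 196.2145) / (135.3757 + 149.8995) = 430.6495 / 285.2752 = 1.50959

1.510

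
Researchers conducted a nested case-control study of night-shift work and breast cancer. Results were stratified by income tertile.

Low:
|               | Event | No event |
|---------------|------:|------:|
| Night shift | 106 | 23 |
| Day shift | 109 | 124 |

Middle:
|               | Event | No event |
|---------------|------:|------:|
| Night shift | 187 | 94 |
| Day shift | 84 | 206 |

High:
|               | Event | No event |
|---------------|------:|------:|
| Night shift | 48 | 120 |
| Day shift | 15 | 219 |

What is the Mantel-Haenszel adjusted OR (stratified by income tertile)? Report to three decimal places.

5.149

OR_MH = Σ(aᵢdᵢ/nᵢ) / Σ(bᵢcᵢ/nᵢ), where nᵢ is the stratum total.
Stratum 1 (Low): n = 362; a·d/n = 106·124/362 = 36.3094; b·c/n = 23·109/362 = 6.9254
Stratum 2 (Middle): n = 571; a·d/n = 187·206/571 = 67.4641; b·c/n = 94·84/571 = 13.8284
Stratum 3 (High): n = 402; a·d/n = 48·219/402 = 26.1493; b·c/n = 120·15/402 = 4.4776
OR_MH = (36.3094 + 67.4641 + 26.1493) / (6.9254 + 13.8284 + 4.4776) = 129.9227 / 25.2314 = 5.14925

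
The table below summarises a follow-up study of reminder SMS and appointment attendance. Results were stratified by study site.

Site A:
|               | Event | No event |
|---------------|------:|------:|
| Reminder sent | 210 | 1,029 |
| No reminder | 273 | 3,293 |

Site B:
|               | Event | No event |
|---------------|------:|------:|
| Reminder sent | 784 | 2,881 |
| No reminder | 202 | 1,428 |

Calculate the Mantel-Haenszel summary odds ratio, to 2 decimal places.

OR_MH = Σ(aᵢdᵢ/nᵢ) / Σ(bᵢcᵢ/nᵢ), where nᵢ is the stratum total.
Stratum 1 (Site A): n = 4805; a·d/n = 210·3293/4805 = 143.9188; b·c/n = 1029·273/4805 = 58.4635
Stratum 2 (Site B): n = 5295; a·d/n = 784·1428/5295 = 211.4357; b·c/n = 2881·202/5295 = 109.9078
OR_MH = (143.9188 + 211.4357) / (58.4635 + 109.9078) = 355.3545 / 168.3713 = 2.11054

2.11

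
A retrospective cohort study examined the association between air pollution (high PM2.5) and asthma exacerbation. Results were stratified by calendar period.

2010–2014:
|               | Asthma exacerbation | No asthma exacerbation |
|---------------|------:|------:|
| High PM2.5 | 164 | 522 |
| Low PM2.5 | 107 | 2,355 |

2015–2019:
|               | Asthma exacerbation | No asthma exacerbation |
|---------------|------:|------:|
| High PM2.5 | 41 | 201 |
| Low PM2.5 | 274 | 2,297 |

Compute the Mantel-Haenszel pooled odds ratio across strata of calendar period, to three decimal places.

4.184

OR_MH = Σ(aᵢdᵢ/nᵢ) / Σ(bᵢcᵢ/nᵢ), where nᵢ is the stratum total.
Stratum 1 (2010–2014): n = 3148; a·d/n = 164·2355/3148 = 122.6874; b·c/n = 522·107/3148 = 17.7427
Stratum 2 (2015–2019): n = 2813; a·d/n = 41·2297/2813 = 33.4792; b·c/n = 201·274/2813 = 19.5784
OR_MH = (122.6874 + 33.4792) / (17.7427 + 19.5784) = 156.1666 / 37.3211 = 4.18441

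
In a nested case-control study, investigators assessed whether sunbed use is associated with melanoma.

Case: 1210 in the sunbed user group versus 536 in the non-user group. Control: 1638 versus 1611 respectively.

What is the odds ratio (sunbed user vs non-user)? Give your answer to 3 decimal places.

2.220

From the description: a = 1210, b = 1638, c = 536, d = 1611.
OR = (a·d)/(b·c) = (1210 × 1611) / (1638 × 536) = 1949310 / 877968 = 2.22025
The odds of melanoma are about 2.22 times as high in the sunbed user group.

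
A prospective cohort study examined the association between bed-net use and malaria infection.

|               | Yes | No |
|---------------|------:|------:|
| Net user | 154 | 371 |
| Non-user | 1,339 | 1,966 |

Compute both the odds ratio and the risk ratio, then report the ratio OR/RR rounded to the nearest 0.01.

Cells: a = 154, b = 371, c = 1339, d = 1966.
OR = (154·1966)/(371·1339) = 302764/496769 = 0.60947
Risk in exposed = 154/525 = 0.29333; risk in unexposed = 1339/3305 = 0.40514; RR = 0.72402
OR/RR = 0.60947 / 0.72402 = 0.84178
The outcome is not rare, so the OR lies further from 1 than the RR.

0.84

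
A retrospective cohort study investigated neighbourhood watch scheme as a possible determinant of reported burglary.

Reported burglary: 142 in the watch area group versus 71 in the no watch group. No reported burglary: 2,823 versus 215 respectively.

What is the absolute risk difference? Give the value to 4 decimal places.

From the description: a = 142, b = 2823, c = 71, d = 215.
Risk in exposed = 142/2965 = 0.047892; risk in unexposed = 71/286 = 0.248252.
Risk difference = 0.047892 − 0.248252 = -0.200360

-0.2004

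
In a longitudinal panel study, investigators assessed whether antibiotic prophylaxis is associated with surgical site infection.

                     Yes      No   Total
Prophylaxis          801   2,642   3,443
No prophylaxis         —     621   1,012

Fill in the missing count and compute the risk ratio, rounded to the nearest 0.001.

0.602

The missing cell is in the unexposed row: 1012 − 621 = 391.
So a = 801, b = 2642, c = 391, d = 621.
RR = [a/(a+b)] / [c/(c+d)] = (801/3443) / (391/1012) = 0.23265/0.38636 = 0.60214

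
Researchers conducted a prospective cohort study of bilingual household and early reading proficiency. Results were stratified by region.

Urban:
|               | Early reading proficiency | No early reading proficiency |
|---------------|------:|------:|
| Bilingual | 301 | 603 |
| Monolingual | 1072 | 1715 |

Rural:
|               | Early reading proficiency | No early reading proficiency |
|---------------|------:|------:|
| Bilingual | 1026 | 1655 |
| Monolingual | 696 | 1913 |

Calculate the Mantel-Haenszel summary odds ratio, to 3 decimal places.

1.300

OR_MH = Σ(aᵢdᵢ/nᵢ) / Σ(bᵢcᵢ/nᵢ), where nᵢ is the stratum total.
Stratum 1 (Urban): n = 3691; a·d/n = 301·1715/3691 = 139.8578; b·c/n = 603·1072/3691 = 175.1330
Stratum 2 (Rural): n = 5290; a·d/n = 1026·1913/5290 = 371.0280; b·c/n = 1655·696/5290 = 217.7467
OR_MH = (139.8578 + 371.0280) / (175.1330 + 217.7467) = 510.8857 / 392.8797 = 1.30036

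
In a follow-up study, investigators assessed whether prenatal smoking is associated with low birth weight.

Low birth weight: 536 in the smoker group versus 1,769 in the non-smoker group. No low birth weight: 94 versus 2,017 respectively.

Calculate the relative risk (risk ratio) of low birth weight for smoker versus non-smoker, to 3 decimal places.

1.821

From the description: a = 536, b = 94, c = 1769, d = 2017.
Risk in exposed = 536/630 = 0.85079; risk in unexposed = 1769/3786 = 0.46725.
RR = 0.85079 / 0.46725 = 1.82086
The risk among the exposed is 1.82 times that among the unexposed.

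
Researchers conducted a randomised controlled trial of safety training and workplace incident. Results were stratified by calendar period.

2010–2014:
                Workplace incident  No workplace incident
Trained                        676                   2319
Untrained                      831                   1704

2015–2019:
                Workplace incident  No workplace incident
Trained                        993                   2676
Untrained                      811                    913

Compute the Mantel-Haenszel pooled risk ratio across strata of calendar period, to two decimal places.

0.63

RR_MH = Σ(aᵢ·n₀ᵢ/nᵢ) / Σ(cᵢ·n₁ᵢ/nᵢ), with n₁ᵢ = aᵢ+bᵢ (exposed), n₀ᵢ = cᵢ+dᵢ (unexposed), nᵢ = n₁ᵢ+n₀ᵢ.
Stratum 1 (2010–2014): n₁ = 2995, n₀ = 2535, n = 5530; a·n₀/n = 676·2535/5530 = 309.8843; c·n₁/n = 831·2995/5530 = 450.0624
Stratum 2 (2015–2019): n₁ = 3669, n₀ = 1724, n = 5393; a·n₀/n = 993·1724/5393 = 317.4359; c·n₁/n = 811·3669/5393 = 551.7447
RR_MH = (309.8843 + 317.4359) / (450.0624 + 551.7447) = 627.3202 / 1001.8071 = 0.62619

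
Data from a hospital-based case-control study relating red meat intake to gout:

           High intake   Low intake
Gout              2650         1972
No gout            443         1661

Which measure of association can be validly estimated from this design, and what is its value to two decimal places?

Reading the table with exposure as columns: a = 2650 (High intake, case), b = 443 (High intake, non-case), c = 1972 (Low intake, case), d = 1661.
This is a hospital-based case-control study: participants were sampled on outcome status, so risks in the source population cannot be estimated directly — relative risk is not valid here. The odds ratio is the appropriate measure.
OR = (a·d)/(b·c) = (2650 × 1661) / (443 × 1972) = 4401650 / 873596 = 5.03854

5.04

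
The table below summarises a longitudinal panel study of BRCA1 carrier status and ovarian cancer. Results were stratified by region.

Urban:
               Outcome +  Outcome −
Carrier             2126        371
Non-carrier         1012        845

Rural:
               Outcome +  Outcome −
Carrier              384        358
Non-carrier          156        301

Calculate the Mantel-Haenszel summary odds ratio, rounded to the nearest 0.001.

3.833

OR_MH = Σ(aᵢdᵢ/nᵢ) / Σ(bᵢcᵢ/nᵢ), where nᵢ is the stratum total.
Stratum 1 (Urban): n = 4354; a·d/n = 2126·845/4354 = 412.6022; b·c/n = 371·1012/4354 = 86.2315
Stratum 2 (Rural): n = 1199; a·d/n = 384·301/1199 = 96.4003; b·c/n = 358·156/1199 = 46.5788
OR_MH = (412.6022 + 96.4003) / (86.2315 + 46.5788) = 509.0025 / 132.8103 = 3.83255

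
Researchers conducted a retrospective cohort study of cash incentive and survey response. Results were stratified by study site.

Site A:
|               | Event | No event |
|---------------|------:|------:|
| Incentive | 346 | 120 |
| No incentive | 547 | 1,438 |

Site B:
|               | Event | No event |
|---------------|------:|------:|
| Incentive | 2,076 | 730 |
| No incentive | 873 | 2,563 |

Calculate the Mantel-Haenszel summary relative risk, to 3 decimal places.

RR_MH = Σ(aᵢ·n₀ᵢ/nᵢ) / Σ(cᵢ·n₁ᵢ/nᵢ), with n₁ᵢ = aᵢ+bᵢ (exposed), n₀ᵢ = cᵢ+dᵢ (unexposed), nᵢ = n₁ᵢ+n₀ᵢ.
Stratum 1 (Site A): n₁ = 466, n₀ = 1985, n = 2451; a·n₀/n = 346·1985/2451 = 280.2162; c·n₁/n = 547·466/2451 = 103.9992
Stratum 2 (Site B): n₁ = 2806, n₀ = 3436, n = 6242; a·n₀/n = 2076·3436/6242 = 1142.7645; c·n₁/n = 873·2806/6242 = 392.4444
RR_MH = (280.2162 + 1142.7645) / (103.9992 + 392.4444) = 1422.9807 / 496.4436 = 2.86635

2.866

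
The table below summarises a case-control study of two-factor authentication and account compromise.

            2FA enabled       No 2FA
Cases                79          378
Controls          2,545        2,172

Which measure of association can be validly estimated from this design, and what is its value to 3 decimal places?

Reading the table with exposure as columns: a = 79 (2FA enabled, case), b = 2545 (2FA enabled, non-case), c = 378 (No 2FA, case), d = 2172.
This is a case-control study: participants were sampled on outcome status, so risks in the source population cannot be estimated directly — relative risk is not valid here. The odds ratio is the appropriate measure.
OR = (a·d)/(b·c) = (79 × 2172) / (2545 × 378) = 171588 / 962010 = 0.17836

0.178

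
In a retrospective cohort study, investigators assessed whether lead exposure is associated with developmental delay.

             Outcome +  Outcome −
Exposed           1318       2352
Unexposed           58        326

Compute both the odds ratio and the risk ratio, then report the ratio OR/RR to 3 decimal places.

1.325

Cells: a = 1318, b = 2352, c = 58, d = 326.
OR = (1318·326)/(2352·58) = 429668/136416 = 3.14969
Risk in exposed = 1318/3670 = 0.35913; risk in unexposed = 58/384 = 0.15104; RR = 2.37768
OR/RR = 3.14969 / 2.37768 = 1.32469
The outcome is not rare, so the OR lies further from 1 than the RR.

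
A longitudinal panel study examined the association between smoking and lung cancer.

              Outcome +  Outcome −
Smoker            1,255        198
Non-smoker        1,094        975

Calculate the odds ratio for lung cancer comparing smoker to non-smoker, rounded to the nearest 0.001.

5.649

Cells: a = 1255, b = 198, c = 1094, d = 975.
OR = (a·d)/(b·c) = (1255 × 975) / (198 × 1094) = 1223625 / 216612 = 5.64893
The odds of lung cancer are about 5.65 times as high in the smoker group.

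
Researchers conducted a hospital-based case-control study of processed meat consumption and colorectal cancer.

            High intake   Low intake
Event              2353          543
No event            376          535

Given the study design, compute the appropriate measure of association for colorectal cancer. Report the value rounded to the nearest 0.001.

6.166

Reading the table with exposure as columns: a = 2353 (High intake, case), b = 376 (High intake, non-case), c = 543 (Low intake, case), d = 535.
This is a hospital-based case-control study: participants were sampled on outcome status, so risks in the source population cannot be estimated directly — relative risk is not valid here. The odds ratio is the appropriate measure.
OR = (a·d)/(b·c) = (2353 × 535) / (376 × 543) = 1258855 / 204168 = 6.16578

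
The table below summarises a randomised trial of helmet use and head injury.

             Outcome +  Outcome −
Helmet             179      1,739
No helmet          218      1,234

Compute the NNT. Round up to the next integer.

18

Risk in treated group = 179/1918 = 0.09333; risk in control = 218/1452 = 0.15014.
Absolute risk reduction = 0.15014 − 0.09333 = 0.05681
NNT = 1 / ARR = 1 / 0.05681 = 17.602 → round up → 18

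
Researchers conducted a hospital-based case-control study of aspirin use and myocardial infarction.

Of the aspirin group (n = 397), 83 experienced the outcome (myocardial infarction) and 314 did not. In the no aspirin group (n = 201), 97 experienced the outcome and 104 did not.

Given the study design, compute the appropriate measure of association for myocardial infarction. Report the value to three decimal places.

From the description: a = 83, b = 314, c = 97, d = 104.
This is a hospital-based case-control study: participants were sampled on outcome status, so risks in the source population cannot be estimated directly — relative risk is not valid here. The odds ratio is the appropriate measure.
OR = (a·d)/(b·c) = (83 × 104) / (314 × 97) = 8632 / 30458 = 0.28341

0.283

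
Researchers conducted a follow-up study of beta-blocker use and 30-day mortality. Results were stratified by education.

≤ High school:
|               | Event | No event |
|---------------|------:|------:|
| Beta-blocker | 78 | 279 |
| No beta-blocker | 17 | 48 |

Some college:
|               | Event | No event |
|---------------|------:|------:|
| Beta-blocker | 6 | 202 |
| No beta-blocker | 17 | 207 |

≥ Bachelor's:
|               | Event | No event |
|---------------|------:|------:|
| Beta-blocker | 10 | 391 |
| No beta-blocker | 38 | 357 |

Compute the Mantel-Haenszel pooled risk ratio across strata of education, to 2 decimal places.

0.48

RR_MH = Σ(aᵢ·n₀ᵢ/nᵢ) / Σ(cᵢ·n₁ᵢ/nᵢ), with n₁ᵢ = aᵢ+bᵢ (exposed), n₀ᵢ = cᵢ+dᵢ (unexposed), nᵢ = n₁ᵢ+n₀ᵢ.
Stratum 1 (≤ High school): n₁ = 357, n₀ = 65, n = 422; a·n₀/n = 78·65/422 = 12.0142; c·n₁/n = 17·357/422 = 14.3815
Stratum 2 (Some college): n₁ = 208, n₀ = 224, n = 432; a·n₀/n = 6·224/432 = 3.1111; c·n₁/n = 17·208/432 = 8.1852
Stratum 3 (≥ Bachelor's): n₁ = 401, n₀ = 395, n = 796; a·n₀/n = 10·395/796 = 4.9623; c·n₁/n = 38·401/796 = 19.1432
RR_MH = (12.0142 + 3.1111 + 4.9623) / (14.3815 + 8.1852 + 19.1432) = 20.0876 / 41.7099 = 0.48160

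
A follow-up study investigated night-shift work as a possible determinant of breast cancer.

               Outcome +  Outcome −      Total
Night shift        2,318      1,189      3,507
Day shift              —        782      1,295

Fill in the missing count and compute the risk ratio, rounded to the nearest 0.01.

The missing cell is in the unexposed row: 1295 − 782 = 513.
So a = 2318, b = 1189, c = 513, d = 782.
RR = [a/(a+b)] / [c/(c+d)] = (2318/3507) / (513/1295) = 0.66096/0.39614 = 1.66851

1.67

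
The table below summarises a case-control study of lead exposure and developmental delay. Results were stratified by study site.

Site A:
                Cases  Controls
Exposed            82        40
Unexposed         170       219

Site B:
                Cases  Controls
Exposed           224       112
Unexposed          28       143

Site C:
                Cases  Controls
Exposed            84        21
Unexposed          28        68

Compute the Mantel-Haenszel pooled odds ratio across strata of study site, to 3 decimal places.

OR_MH = Σ(aᵢdᵢ/nᵢ) / Σ(bᵢcᵢ/nᵢ), where nᵢ is the stratum total.
Stratum 1 (Site A): n = 511; a·d/n = 82·219/511 = 35.1429; b·c/n = 40·170/511 = 13.3072
Stratum 2 (Site B): n = 507; a·d/n = 224·143/507 = 63.1795; b·c/n = 112·28/507 = 6.1854
Stratum 3 (Site C): n = 201; a·d/n = 84·68/201 = 28.4179; b·c/n = 21·28/201 = 2.9254
OR_MH = (35.1429 + 63.1795 + 28.4179) / (13.3072 + 6.1854 + 2.9254) = 126.7403 / 22.4180 = 5.65350

5.653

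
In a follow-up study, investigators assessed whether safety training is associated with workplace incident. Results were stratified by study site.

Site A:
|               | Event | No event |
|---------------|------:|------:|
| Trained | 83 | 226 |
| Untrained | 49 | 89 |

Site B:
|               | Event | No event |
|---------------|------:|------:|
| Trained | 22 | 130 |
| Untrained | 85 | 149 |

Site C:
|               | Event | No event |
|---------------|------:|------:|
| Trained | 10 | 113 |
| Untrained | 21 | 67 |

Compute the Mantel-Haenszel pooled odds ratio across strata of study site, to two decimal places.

OR_MH = Σ(aᵢdᵢ/nᵢ) / Σ(bᵢcᵢ/nᵢ), where nᵢ is the stratum total.
Stratum 1 (Site A): n = 447; a·d/n = 83·89/447 = 16.5257; b·c/n = 226·49/447 = 24.7740
Stratum 2 (Site B): n = 386; a·d/n = 22·149/386 = 8.4922; b·c/n = 130·85/386 = 28.6269
Stratum 3 (Site C): n = 211; a·d/n = 10·67/211 = 3.1754; b·c/n = 113·21/211 = 11.2464
OR_MH = (16.5257 + 8.4922 + 3.1754) / (24.7740 + 28.6269 + 11.2464) = 28.1933 / 64.6474 = 0.43611

0.44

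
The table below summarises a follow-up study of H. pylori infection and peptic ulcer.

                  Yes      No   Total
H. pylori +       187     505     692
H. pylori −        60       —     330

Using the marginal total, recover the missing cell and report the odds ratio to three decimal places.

1.666

The missing cell is in the unexposed row: 330 − 60 = 270.
So a = 187, b = 505, c = 60, d = 270.
OR = (a·d)/(b·c) = (187 × 270) / (505 × 60) = 50490 / 30300 = 1.66634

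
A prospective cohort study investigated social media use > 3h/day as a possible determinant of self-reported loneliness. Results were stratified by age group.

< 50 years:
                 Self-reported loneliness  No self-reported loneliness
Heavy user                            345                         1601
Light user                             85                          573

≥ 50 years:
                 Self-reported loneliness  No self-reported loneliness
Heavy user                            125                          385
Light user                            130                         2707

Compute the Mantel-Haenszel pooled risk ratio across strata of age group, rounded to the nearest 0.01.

2.32

RR_MH = Σ(aᵢ·n₀ᵢ/nᵢ) / Σ(cᵢ·n₁ᵢ/nᵢ), with n₁ᵢ = aᵢ+bᵢ (exposed), n₀ᵢ = cᵢ+dᵢ (unexposed), nᵢ = n₁ᵢ+n₀ᵢ.
Stratum 1 (< 50 years): n₁ = 1946, n₀ = 658, n = 2604; a·n₀/n = 345·658/2604 = 87.1774; c·n₁/n = 85·1946/2604 = 63.5215
Stratum 2 (≥ 50 years): n₁ = 510, n₀ = 2837, n = 3347; a·n₀/n = 125·2837/3347 = 105.9531; c·n₁/n = 130·510/3347 = 19.8088
RR_MH = (87.1774 + 105.9531) / (63.5215 + 19.8088) = 193.1305 / 83.3303 = 2.31765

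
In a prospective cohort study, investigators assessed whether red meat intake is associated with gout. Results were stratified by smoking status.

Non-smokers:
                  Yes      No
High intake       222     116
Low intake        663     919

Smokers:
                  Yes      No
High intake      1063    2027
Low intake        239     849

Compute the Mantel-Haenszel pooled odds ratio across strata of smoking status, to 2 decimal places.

2.07

OR_MH = Σ(aᵢdᵢ/nᵢ) / Σ(bᵢcᵢ/nᵢ), where nᵢ is the stratum total.
Stratum 1 (Non-smokers): n = 1920; a·d/n = 222·919/1920 = 106.2594; b·c/n = 116·663/1920 = 40.0562
Stratum 2 (Smokers): n = 4178; a·d/n = 1063·849/4178 = 216.0093; b·c/n = 2027·239/4178 = 115.9533
OR_MH = (106.2594 + 216.0093) / (40.0562 + 115.9533) = 322.2687 / 156.0096 = 2.06570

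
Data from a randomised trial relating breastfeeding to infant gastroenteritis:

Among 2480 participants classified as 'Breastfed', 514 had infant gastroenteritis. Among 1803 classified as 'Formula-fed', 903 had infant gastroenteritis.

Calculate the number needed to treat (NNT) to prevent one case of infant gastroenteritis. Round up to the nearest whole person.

Risk in treated group = 514/2480 = 0.20726; risk in control = 903/1803 = 0.50083.
Absolute risk reduction = 0.50083 − 0.20726 = 0.29357
NNT = 1 / ARR = 1 / 0.29357 = 3.406 → round up → 4

4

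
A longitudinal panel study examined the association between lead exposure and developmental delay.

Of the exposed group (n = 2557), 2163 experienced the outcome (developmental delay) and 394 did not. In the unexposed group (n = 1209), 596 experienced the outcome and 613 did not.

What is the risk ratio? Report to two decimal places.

1.72

From the description: a = 2163, b = 394, c = 596, d = 613.
Risk in exposed = 2163/2557 = 0.84591; risk in unexposed = 596/1209 = 0.49297.
RR = 0.84591 / 0.49297 = 1.71595
The risk among the exposed is 1.72 times that among the unexposed.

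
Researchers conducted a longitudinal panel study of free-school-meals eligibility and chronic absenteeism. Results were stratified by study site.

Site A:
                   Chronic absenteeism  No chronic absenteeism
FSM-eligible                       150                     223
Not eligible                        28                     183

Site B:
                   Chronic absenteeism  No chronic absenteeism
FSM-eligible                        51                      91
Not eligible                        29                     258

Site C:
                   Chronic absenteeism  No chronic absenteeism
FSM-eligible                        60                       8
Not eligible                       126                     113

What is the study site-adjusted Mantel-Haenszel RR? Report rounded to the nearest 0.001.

2.438

RR_MH = Σ(aᵢ·n₀ᵢ/nᵢ) / Σ(cᵢ·n₁ᵢ/nᵢ), with n₁ᵢ = aᵢ+bᵢ (exposed), n₀ᵢ = cᵢ+dᵢ (unexposed), nᵢ = n₁ᵢ+n₀ᵢ.
Stratum 1 (Site A): n₁ = 373, n₀ = 211, n = 584; a·n₀/n = 150·211/584 = 54.1952; c·n₁/n = 28·373/584 = 17.8836
Stratum 2 (Site B): n₁ = 142, n₀ = 287, n = 429; a·n₀/n = 51·287/429 = 34.1189; c·n₁/n = 29·142/429 = 9.5991
Stratum 3 (Site C): n₁ = 68, n₀ = 239, n = 307; a·n₀/n = 60·239/307 = 46.7101; c·n₁/n = 126·68/307 = 27.9088
RR_MH = (54.1952 + 34.1189 + 46.7101) / (17.8836 + 9.5991 + 27.9088) = 135.0242 / 55.3914 = 2.43764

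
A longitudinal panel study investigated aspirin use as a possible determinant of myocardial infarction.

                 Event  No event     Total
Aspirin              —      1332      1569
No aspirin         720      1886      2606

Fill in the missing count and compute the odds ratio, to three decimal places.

0.466

The missing cell is in the exposed row: 1569 − 1332 = 237.
So a = 237, b = 1332, c = 720, d = 1886.
OR = (a·d)/(b·c) = (237 × 1886) / (1332 × 720) = 446982 / 959040 = 0.46607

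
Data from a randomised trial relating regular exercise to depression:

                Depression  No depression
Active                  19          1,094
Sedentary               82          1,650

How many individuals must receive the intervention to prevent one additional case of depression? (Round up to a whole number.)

34

Risk in treated group = 19/1113 = 0.01707; risk in control = 82/1732 = 0.04734.
Absolute risk reduction = 0.04734 − 0.01707 = 0.03027
NNT = 1 / ARR = 1 / 0.03027 = 33.033 → round up → 34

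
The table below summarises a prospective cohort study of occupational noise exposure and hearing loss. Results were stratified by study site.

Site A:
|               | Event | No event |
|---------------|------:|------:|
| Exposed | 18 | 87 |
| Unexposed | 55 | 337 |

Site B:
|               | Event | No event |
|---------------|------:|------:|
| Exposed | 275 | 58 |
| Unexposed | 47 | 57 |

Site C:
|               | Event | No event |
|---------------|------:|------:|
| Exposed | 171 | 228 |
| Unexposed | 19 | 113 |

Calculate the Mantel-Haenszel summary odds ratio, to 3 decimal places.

OR_MH = Σ(aᵢdᵢ/nᵢ) / Σ(bᵢcᵢ/nᵢ), where nᵢ is the stratum total.
Stratum 1 (Site A): n = 497; a·d/n = 18·337/497 = 12.2052; b·c/n = 87·55/497 = 9.6278
Stratum 2 (Site B): n = 437; a·d/n = 275·57/437 = 35.8696; b·c/n = 58·47/437 = 6.2380
Stratum 3 (Site C): n = 531; a·d/n = 171·113/531 = 36.3898; b·c/n = 228·19/531 = 8.1582
OR_MH = (12.2052 + 35.8696 + 36.3898) / (9.6278 + 6.2380 + 8.1582) = 84.4646 / 24.0239 = 3.51585

3.516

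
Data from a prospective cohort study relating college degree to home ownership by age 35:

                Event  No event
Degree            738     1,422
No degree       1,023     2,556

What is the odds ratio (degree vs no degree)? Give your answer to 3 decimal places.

Cells: a = 738, b = 1422, c = 1023, d = 2556.
OR = (a·d)/(b·c) = (738 × 2556) / (1422 × 1023) = 1886328 / 1454706 = 1.29671
The odds of home ownership by age 35 are about 1.30 times as high in the degree group.

1.297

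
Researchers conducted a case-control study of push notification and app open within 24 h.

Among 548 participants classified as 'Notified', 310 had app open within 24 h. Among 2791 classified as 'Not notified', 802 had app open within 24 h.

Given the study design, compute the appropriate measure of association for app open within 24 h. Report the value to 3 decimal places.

3.230

From the description: a = 310, b = 238, c = 802, d = 1989.
This is a case-control study: participants were sampled on outcome status, so risks in the source population cannot be estimated directly — relative risk is not valid here. The odds ratio is the appropriate measure.
OR = (a·d)/(b·c) = (310 × 1989) / (238 × 802) = 616590 / 190876 = 3.23032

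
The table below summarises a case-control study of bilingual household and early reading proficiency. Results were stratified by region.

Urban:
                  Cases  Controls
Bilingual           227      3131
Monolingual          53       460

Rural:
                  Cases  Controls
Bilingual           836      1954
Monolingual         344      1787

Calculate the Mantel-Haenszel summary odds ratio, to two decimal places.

OR_MH = Σ(aᵢdᵢ/nᵢ) / Σ(bᵢcᵢ/nᵢ), where nᵢ is the stratum total.
Stratum 1 (Urban): n = 3871; a·d/n = 227·460/3871 = 26.9749; b·c/n = 3131·53/3871 = 42.8683
Stratum 2 (Rural): n = 4921; a·d/n = 836·1787/4921 = 303.5830; b·c/n = 1954·344/4921 = 136.5934
OR_MH = (26.9749 + 303.5830) / (42.8683 + 136.5934) = 330.5580 / 179.4616 = 1.84194

1.84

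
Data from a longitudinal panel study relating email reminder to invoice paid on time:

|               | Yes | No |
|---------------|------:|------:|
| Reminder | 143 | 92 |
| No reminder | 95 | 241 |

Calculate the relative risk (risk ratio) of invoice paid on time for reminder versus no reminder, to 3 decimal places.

Cells: a = 143, b = 92, c = 95, d = 241.
Risk in exposed = 143/235 = 0.60851; risk in unexposed = 95/336 = 0.28274.
RR = 0.60851 / 0.28274 = 2.15221
The risk among the exposed is 2.15 times that among the unexposed.

2.152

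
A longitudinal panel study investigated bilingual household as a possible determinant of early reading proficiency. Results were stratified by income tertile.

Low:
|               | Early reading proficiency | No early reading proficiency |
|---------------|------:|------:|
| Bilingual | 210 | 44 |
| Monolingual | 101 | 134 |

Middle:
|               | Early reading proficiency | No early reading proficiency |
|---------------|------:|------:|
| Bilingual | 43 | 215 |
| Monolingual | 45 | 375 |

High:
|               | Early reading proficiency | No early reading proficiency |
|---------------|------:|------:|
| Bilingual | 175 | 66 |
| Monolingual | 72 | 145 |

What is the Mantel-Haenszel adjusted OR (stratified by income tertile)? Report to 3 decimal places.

OR_MH = Σ(aᵢdᵢ/nᵢ) / Σ(bᵢcᵢ/nᵢ), where nᵢ is the stratum total.
Stratum 1 (Low): n = 489; a·d/n = 210·134/489 = 57.5460; b·c/n = 44·101/489 = 9.0879
Stratum 2 (Middle): n = 678; a·d/n = 43·375/678 = 23.7832; b·c/n = 215·45/678 = 14.2699
Stratum 3 (High): n = 458; a·d/n = 175·145/458 = 55.4039; b·c/n = 66·72/458 = 10.3755
OR_MH = (57.5460 + 23.7832 + 55.4039) / (9.0879 + 14.2699 + 10.3755) = 136.7331 / 33.7334 = 4.05335

4.053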